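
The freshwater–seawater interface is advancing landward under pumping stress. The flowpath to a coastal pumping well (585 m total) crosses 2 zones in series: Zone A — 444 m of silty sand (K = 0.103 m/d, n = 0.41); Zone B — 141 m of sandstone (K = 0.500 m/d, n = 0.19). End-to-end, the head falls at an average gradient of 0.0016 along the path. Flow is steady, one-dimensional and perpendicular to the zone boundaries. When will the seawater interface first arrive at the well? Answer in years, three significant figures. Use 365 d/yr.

For zones in series the flux q is common to all zones; the equivalent conductivity is the harmonic (thickness-weighted) mean, K_eq = L_total / Σ(L_j/K_j).
Σ(L/K) = 444/0.103 + 141/0.500 = 4311 + 282.0 = 4593 d
K_eq = L_total / Σ(L/K) = 585 / 4593 = 0.1274 m/d
q = K_eq · i = 0.1274 × 0.0016 = 2.038e-4 m/d (same in every zone)
Zone A: v = q/n = 2.038e-4/0.41 = 4.971e-4 m/d → t_A = 444/4.971e-4 = 893200 d
Zone B: v = q/n = 2.038e-4/0.19 = 0.001073 m/d → t_B = 141/0.001073 = 131500 d
Total t = 893200 + 131500 = 1.025e6 d
   = 1.025e6 / 365 = 2810 yr

2810 years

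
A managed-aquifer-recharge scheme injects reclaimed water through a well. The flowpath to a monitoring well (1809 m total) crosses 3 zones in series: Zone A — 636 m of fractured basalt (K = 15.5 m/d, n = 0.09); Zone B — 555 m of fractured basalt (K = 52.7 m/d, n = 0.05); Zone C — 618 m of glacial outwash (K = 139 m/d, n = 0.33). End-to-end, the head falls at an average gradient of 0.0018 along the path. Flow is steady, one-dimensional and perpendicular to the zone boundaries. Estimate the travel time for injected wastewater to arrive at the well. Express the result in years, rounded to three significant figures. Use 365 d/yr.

13.6 years

For zones in series the flux q is common to all zones; the equivalent conductivity is the harmonic (thickness-weighted) mean, K_eq = L_total / Σ(L_j/K_j).
Σ(L/K) = 636/15.5 + 555/52.7 + 618/139 = 41.03 + 10.53 + 4.446 = 56.01 d
K_eq = L_total / Σ(L/K) = 1809 / 56.01 = 32.30 m/d
q = K_eq · i = 32.30 × 0.0018 = 0.05814 m/d (same in every zone)
Zone A: v = q/n = 0.05814/0.09 = 0.6460 m/d → t_A = 636/0.6460 = 984.6 d
Zone B: v = q/n = 0.05814/0.05 = 1.163 m/d → t_B = 555/1.163 = 477.3 d
Zone C: v = q/n = 0.05814/0.33 = 0.1762 m/d → t_C = 618/0.1762 = 3508 d
Total t = 984.6 + 477.3 + 3508 = 4970 d
   = 4970 / 365 = 13.6 yr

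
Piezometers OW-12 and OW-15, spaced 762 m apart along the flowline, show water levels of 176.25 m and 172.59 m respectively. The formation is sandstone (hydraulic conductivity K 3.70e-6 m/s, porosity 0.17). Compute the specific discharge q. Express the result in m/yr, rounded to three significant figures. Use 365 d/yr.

Hydraulic gradient i = (176.25 − 172.59) / 762 = 3.66 / 762 = 0.004803
K = 3.70e-6 m/s × 86400 s/d = 0.3197 m/d
Darcy flux q = K·i = 0.3197 × 0.004803 = 0.001535 m/d
   = 0.001535 × 365 = 0.560 m/yr

0.560 m/yr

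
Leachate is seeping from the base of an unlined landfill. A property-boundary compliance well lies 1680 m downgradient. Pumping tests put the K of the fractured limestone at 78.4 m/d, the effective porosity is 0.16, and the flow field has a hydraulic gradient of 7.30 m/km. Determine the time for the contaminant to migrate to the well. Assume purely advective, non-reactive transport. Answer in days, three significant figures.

Darcy flux q = K·i = 78.4 × 0.0073 = 0.5723 m/d
v = Ki/n = 78.4·0.0073/0.16 = 3.577 m/d
t = L / v = 1680 / 3.577 = 469.7 d

470 days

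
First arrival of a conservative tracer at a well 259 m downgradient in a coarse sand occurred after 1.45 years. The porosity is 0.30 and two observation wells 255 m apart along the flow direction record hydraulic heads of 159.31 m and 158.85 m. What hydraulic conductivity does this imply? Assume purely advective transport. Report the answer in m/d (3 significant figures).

81.4 m/d

Hydraulic gradient i = (159.31 − 158.85) / 255 = 0.46 / 255 = 0.001804
t = 1.45 years = 529.3 d
v = L / t = 259 / 529.3 = 0.4894 m/d
K = v · n / i = 0.4894 × 0.30 / 0.001804 = 81.4 m/d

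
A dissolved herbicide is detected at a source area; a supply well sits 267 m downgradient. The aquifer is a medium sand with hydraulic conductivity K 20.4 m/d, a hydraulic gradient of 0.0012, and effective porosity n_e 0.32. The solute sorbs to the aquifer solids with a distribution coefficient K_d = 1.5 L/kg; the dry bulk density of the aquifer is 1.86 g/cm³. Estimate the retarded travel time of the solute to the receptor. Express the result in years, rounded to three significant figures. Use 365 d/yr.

92.9 years

Specific discharge q = 20.4 × 0.0012 = 0.02448 m/d
v = Ki/n = 20.4·0.0012/0.32 = 0.07650 m/d
Retardation R = 1 + ρ_b·K_d/n = 1 + 1.86×1.5/0.32 = 9.719
Contaminant velocity v_c = v/R = 0.07650/9.719 = 0.007871 m/d
t = L/v_c = 267/0.007871 = 33920 d
   = 33920/365 = 92.9 yr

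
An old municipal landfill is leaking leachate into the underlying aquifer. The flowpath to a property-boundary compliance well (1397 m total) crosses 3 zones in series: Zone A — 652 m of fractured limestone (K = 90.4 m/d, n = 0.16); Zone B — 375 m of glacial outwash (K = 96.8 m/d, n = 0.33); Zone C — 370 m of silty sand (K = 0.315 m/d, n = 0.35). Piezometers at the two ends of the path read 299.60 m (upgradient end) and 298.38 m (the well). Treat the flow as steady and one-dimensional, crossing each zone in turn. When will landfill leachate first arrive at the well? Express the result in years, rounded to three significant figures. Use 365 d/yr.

Total head drop ΔH = 299.60 − 298.38 = 1.22 m
Steady 1-D flow in series ⇒ the Darcy flux q is identical in every zone and the zone head losses add (resistances L/K in series).
Σ(L/K) = 652/90.4 + 375/96.8 + 370/0.315 = 7.212 + 3.874 + 1175 = 1186 d
q = ΔH / Σ(L/K) = 1.22 / 1186 = 0.001029 m/d (same in every zone)
Zone A: v = q/n = 0.001029/0.16 = 0.006431 m/d → t_A = 652/0.006431 = 101400 d
Zone B: v = q/n = 0.001029/0.33 = 0.003118 m/d → t_B = 375/0.003118 = 120300 d
Zone C: v = q/n = 0.001029/0.35 = 0.002940 m/d → t_C = 370/0.002940 = 125900 d
Total t = 101400 + 120300 + 125900 = 347500 d
   = 347500 / 365 = 952 yr

952 years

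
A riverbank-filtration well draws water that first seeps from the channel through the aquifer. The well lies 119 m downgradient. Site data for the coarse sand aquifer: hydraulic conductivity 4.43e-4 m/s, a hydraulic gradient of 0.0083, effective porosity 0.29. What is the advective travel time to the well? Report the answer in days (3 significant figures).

109 days

K = 4.43e-4 m/s × 86400 s/d = 38.28 m/d
q = Ki = 38.28 × 0.0083 = 0.3177 m/d
v = Ki/n = 38.28·0.0083/0.29 = 1.095 m/d
t = L / v = 119 / 1.095 = 108.6 d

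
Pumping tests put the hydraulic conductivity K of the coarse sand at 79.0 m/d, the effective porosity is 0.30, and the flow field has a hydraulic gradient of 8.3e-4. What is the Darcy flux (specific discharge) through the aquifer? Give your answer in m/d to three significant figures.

q = Ki = 79.0 × 8.3e-4 = 0.06557 m/d

0.0656 m/d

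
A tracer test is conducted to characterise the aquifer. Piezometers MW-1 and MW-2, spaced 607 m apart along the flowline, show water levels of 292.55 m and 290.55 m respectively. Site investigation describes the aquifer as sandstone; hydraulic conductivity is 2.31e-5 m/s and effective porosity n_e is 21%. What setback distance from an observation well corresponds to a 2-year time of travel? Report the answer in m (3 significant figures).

22.9 m

Hydraulic gradient i = (292.55 − 290.55) / 607 = 2.00 / 607 = 0.003295
K = 2.31e-5 m/s × 86400 s/d = 1.996 m/d
Darcy flux q = K·i = 1.996 × 0.003295 = 0.006576 m/d
v_s = q/n_e = 0.006576/0.21 = 0.03131 m/d
T = 2 yr × 365 = 730 d
L = v × T = 0.03131 × 730 = 22.86 m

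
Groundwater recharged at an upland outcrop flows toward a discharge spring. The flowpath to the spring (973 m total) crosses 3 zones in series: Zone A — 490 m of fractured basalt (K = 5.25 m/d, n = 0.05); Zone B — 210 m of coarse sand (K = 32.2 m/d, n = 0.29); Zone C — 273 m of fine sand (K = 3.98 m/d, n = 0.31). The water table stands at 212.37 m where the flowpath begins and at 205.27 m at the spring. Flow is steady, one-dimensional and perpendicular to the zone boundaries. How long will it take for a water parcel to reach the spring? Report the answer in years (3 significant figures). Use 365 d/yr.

Total head drop ΔH = 212.37 − 205.27 = 7.10 m
Continuity: the same q passes through each zone, so ΔH = q·Σ(L_j/K_j) — the zones act as resistances in series.
Σ(L/K) = 490/5.25 + 210/32.2 + 273/3.98 = 93.33 + 6.522 + 68.59 = 168.4 d
q = ΔH / Σ(L/K) = 7.10 / 168.4 = 0.04215 m/d (same in every zone)
Zone A: v = q/n = 0.04215/0.05 = 0.8430 m/d → t_A = 490/0.8430 = 581.3 d
Zone B: v = q/n = 0.04215/0.29 = 0.1453 m/d → t_B = 210/0.1453 = 1445 d
Zone C: v = q/n = 0.04215/0.31 = 0.1360 m/d → t_C = 273/0.1360 = 2008 d
Total t = 581.3 + 1445 + 2008 = 4034 d
   = 4034 / 365 = 11.1 yr

11.1 years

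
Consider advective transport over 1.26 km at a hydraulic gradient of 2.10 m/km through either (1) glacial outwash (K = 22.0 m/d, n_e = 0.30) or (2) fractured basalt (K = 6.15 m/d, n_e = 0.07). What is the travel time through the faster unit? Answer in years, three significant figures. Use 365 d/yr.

18.7 years

Unit 1 (glacial outwash): v = 22.0×0.0021/0.30 = 0.1540 m/d, t = 1260/0.1540 = 8182 d
Unit 2 (fractured basalt): v = 6.15×0.0021/0.07 = 0.1845 m/d, t = 1260/0.1845 = 6829 d
Faster: 6829 d / 365 = 18.7 yr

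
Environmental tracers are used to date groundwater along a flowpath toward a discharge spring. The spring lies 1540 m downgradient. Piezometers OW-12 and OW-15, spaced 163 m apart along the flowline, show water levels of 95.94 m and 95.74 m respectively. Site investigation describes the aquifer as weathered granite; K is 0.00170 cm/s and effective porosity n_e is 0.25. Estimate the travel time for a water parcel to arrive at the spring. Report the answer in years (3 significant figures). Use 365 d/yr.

585 years

Hydraulic gradient i = (95.94 − 95.74) / 163 = 0.20 / 163 = 0.001227
K = 0.00170 cm/s × 864 = 1.469 m/d
Darcy flux q = K·i = 1.469 × 0.001227 = 0.001802 m/d
v_s = q/n_e = 0.001802/0.25 = 0.007209 m/d
t = L / v = 1540 / 0.007209 = 213600 d
   = 213600 / 365 = 585 yr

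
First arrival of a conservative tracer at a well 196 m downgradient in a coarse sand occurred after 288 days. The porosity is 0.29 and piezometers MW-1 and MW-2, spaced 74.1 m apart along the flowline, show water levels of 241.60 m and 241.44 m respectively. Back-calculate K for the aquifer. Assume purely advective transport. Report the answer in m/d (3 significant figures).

91.4 m/d

Hydraulic gradient i = (241.60 − 241.44) / 74.1 = 0.16 / 74.1 = 0.002159
v = L / t = 196 / 288 = 0.6806 m/d
K = v · n / i = 0.6806 × 0.29 / 0.002159 = 91.4 m/d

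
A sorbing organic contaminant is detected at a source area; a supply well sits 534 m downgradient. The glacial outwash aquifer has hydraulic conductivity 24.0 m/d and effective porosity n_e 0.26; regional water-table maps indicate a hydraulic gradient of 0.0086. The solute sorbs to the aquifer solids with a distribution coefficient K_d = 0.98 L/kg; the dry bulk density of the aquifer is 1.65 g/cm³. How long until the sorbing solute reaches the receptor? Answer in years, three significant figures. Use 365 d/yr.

Darcy flux q = K·i = 24.0 × 0.0086 = 0.2064 m/d
Seepage velocity v = q / n = 0.2064 / 0.26 = 0.7938 m/d
Retardation R = 1 + ρ_b·K_d/n = 1 + 1.65×0.98/0.26 = 7.219
Contaminant velocity v_c = v/R = 0.7938/7.219 = 0.1100 m/d
t = L/v_c = 534/0.1100 = 4856 d
   = 4856/365 = 13.3 yr

13.3 years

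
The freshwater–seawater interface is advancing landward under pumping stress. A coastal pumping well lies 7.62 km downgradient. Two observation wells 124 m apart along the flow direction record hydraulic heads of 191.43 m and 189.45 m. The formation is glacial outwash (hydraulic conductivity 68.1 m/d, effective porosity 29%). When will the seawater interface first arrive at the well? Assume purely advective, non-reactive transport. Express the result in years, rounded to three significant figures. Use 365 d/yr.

5.57 years

Hydraulic gradient i = (191.43 − 189.45) / 124 = 1.98 / 124 = 0.01597
Specific discharge q = 68.1 × 0.01597 = 1.087 m/d
Average linear velocity = 1.087 / 0.29 = 3.750 m/d
L = 7.62 km = 7620 m
t = L / v = 7620 / 3.750 = 2032 d
   = 2032 / 365 = 5.57 yr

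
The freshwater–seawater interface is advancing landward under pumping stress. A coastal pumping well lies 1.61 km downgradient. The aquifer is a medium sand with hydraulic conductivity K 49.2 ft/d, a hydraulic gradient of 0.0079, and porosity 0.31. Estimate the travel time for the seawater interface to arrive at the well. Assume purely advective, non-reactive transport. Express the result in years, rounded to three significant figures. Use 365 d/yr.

11.5 years

K = 49.2 ft/d × 0.3048 = 15.00 m/d
q = Ki = 15.00 × 0.0079 = 0.1185 m/d
v = Ki/n = 15.00·0.0079/0.31 = 0.3822 m/d
L = 1.61 km = 1610 m
t = L / v = 1610 / 0.3822 = 4213 d
   = 4213 / 365 = 11.5 yr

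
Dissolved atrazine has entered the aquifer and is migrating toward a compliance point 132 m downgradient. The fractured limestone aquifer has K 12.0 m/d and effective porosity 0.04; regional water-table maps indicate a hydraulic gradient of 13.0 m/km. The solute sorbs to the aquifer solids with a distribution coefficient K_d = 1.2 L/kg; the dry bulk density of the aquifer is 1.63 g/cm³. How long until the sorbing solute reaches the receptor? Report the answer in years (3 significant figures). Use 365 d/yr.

q = Ki = 12.0 × 0.013 = 0.1560 m/d
Seepage velocity v = q / n = 0.1560 / 0.04 = 3.900 m/d
Retardation R = 1 + ρ_b·K_d/n = 1 + 1.63×1.2/0.04 = 49.90
Contaminant velocity v_c = v/R = 3.900/49.90 = 0.07816 m/d
t = L/v_c = 132/0.07816 = 1689 d
   = 1689/365 = 4.63 yr

4.63 years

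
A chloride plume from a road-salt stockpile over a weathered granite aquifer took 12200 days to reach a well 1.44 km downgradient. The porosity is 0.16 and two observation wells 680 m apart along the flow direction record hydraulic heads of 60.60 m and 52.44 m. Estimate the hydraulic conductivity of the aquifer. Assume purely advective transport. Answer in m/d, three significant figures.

Hydraulic gradient i = (60.60 − 52.44) / 680 = 8.16 / 680 = 0.01200
L = 1.44 km = 1440 m
v = L / t = 1440 / 12200 = 0.1180 m/d
K = v · n / i = 0.1180 × 0.16 / 0.01200 = 1.57 m/d

1.57 m/d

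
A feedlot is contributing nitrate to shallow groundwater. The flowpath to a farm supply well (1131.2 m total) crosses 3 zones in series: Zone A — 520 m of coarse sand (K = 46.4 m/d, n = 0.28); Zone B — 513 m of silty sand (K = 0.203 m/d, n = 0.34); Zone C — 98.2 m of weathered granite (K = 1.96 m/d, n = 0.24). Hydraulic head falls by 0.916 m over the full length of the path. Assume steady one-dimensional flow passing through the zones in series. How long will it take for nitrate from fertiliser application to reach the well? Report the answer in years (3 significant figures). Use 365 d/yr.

2660 years

Continuity: the same q passes through each zone, so ΔH = q·Σ(L_j/K_j) — the zones act as resistances in series.
Σ(L/K) = 520/46.4 + 513/0.203 + 98.2/1.96 = 11.21 + 2527 + 50.10 = 2588 d
q = ΔH / Σ(L/K) = 0.916 / 2588 = 3.539e-4 m/d (same in every zone)
Zone A: v = q/n = 3.539e-4/0.28 = 0.001264 m/d → t_A = 520/0.001264 = 411400 d
Zone B: v = q/n = 3.539e-4/0.34 = 0.001041 m/d → t_B = 513/0.001041 = 492900 d
Zone C: v = q/n = 3.539e-4/0.24 = 0.001475 m/d → t_C = 98.2/0.001475 = 66600 d
Total t = 411400 + 492900 + 66600 = 970900 d
   = 970900 / 365 = 2660 yr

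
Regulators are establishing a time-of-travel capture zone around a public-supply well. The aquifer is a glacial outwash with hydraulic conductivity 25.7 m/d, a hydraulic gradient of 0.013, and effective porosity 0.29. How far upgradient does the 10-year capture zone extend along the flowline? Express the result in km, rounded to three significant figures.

q = Ki = 25.7 × 0.013 = 0.3341 m/d
v = Ki/n = 25.7·0.013/0.29 = 1.152 m/d
T = 10 yr × 365 = 3650 d
L = v × T = 1.152 × 3650 = 4205 m
   = 4.21 km

4.21 km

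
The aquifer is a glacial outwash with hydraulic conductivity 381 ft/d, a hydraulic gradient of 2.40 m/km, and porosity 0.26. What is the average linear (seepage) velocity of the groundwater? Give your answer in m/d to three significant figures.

K = 381 ft/d × 0.3048 = 116.1 m/d
Specific discharge q = 116.1 × 0.0024 = 0.2787 m/d
Seepage velocity v = q / n = 0.2787 / 0.26 = 1.072 m/d

1.07 m/d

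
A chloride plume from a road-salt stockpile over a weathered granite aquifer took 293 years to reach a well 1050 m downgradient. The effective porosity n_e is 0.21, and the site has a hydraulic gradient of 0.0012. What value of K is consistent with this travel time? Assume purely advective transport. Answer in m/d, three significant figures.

t = 293 years = 106900 d
v = L / t = 1050 / 106900 = 0.009818 m/d
K = v · n / i = 0.009818 × 0.21 / 0.0012 = 1.72 m/d

1.72 m/d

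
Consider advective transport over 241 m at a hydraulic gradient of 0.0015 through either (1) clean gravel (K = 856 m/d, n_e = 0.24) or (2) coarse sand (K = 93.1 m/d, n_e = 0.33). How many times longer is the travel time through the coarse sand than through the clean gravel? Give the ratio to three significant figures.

Unit 1 (clean gravel): v = 856×0.0015/0.24 = 5.350 m/d, t = 241/5.350 = 45.05 d
Unit 2 (coarse sand): v = 93.1×0.0015/0.33 = 0.4232 m/d, t = 241/0.4232 = 569.5 d
t(coarse sand) / t(clean gravel) = 569.5/45.05 = 12.6

12.6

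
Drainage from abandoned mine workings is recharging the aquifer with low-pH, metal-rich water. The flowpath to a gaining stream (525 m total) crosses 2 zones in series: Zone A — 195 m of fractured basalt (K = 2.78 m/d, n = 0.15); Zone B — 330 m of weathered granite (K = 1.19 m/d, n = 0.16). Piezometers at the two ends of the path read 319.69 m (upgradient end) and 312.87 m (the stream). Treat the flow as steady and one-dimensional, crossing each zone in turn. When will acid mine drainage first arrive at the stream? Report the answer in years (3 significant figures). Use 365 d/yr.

11.5 years

Total head drop ΔH = 319.69 − 312.87 = 6.82 m
Steady 1-D flow in series ⇒ the Darcy flux q is identical in every zone and the zone head losses add (resistances L/K in series).
Σ(L/K) = 195/2.78 + 330/1.19 = 70.14 + 277.3 = 347.5 d
q = ΔH / Σ(L/K) = 6.82 / 347.5 = 0.01963 m/d (same in every zone)
Zone A: v = q/n = 0.01963/0.15 = 0.1309 m/d → t_A = 195/0.1309 = 1490 d
Zone B: v = q/n = 0.01963/0.16 = 0.1227 m/d → t_B = 330/0.1227 = 2690 d
Total t = 1490 + 2690 = 4180 d
   = 4180 / 365 = 11.5 yr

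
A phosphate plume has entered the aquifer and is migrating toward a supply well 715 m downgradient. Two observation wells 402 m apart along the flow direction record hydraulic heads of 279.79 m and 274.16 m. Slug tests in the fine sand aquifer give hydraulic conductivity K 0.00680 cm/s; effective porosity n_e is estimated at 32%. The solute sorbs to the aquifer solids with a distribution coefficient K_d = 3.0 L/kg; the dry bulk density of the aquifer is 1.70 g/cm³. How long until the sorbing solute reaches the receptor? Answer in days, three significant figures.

47100 days

Hydraulic gradient i = (279.79 − 274.16) / 402 = 5.63 / 402 = 0.01400
K = 0.00680 cm/s × 864 = 5.875 m/d
Specific discharge q = 5.875 × 0.01400 = 0.08228 m/d
Average linear velocity = 0.08228 / 0.32 = 0.2571 m/d
Retardation R = 1 + ρ_b·K_d/n = 1 + 1.70×3.0/0.32 = 16.94
Contaminant velocity v_c = v/R = 0.2571/16.94 = 0.01518 m/d
t = L/v_c = 715/0.01518 = 47100 d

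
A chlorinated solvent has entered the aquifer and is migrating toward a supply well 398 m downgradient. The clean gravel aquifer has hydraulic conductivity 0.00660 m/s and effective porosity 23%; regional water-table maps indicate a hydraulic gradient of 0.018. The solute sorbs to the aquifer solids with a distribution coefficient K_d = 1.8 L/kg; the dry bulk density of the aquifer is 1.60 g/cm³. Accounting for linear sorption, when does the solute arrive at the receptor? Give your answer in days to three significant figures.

K = 0.00660 m/s × 86400 s/d = 570.2 m/d
Darcy flux q = K·i = 570.2 × 0.018 = 10.26 m/d
Seepage velocity v = q / n = 10.26 / 0.23 = 44.63 m/d
Retardation R = 1 + ρ_b·K_d/n = 1 + 1.60×1.8/0.23 = 13.52
Contaminant velocity v_c = v/R = 44.63/13.52 = 3.300 m/d
t = L/v_c = 398/3.300 = 120.6 d

121 days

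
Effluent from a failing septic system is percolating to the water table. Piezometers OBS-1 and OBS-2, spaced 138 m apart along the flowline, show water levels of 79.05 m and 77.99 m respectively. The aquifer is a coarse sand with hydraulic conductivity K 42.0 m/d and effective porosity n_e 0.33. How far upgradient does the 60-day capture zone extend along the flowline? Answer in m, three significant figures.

Hydraulic gradient i = (79.05 − 77.99) / 138 = 1.06 / 138 = 0.007681
Darcy flux q = K·i = 42.0 × 0.007681 = 0.3226 m/d
Average linear velocity = 0.3226 / 0.33 = 0.9776 m/d
L = v × T = 0.9776 × 60 = 58.66 m

58.7 m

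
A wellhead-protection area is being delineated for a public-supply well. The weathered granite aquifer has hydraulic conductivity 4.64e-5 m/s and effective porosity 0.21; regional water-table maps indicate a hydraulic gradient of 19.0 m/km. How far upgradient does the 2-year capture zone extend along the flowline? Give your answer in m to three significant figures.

265 m

K = 4.64e-5 m/s × 86400 s/d = 4.009 m/d
Darcy flux q = K·i = 4.009 × 0.019 = 0.07617 m/d
Average linear velocity = 0.07617 / 0.21 = 0.3627 m/d
T = 2 yr × 365 = 730 d
L = v × T = 0.3627 × 730 = 264.8 m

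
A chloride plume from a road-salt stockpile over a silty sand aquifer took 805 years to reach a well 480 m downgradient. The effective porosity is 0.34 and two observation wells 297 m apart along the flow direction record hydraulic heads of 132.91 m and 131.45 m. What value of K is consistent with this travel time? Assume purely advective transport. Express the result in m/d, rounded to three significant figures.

Hydraulic gradient i = (132.91 − 131.45) / 297 = 1.46 / 297 = 0.004916
t = 805 years = 293800 d
v = L / t = 480 / 293800 = 0.001634 m/d
K = v · n / i = 0.001634 × 0.34 / 0.004916 = 0.113 m/d

0.113 m/d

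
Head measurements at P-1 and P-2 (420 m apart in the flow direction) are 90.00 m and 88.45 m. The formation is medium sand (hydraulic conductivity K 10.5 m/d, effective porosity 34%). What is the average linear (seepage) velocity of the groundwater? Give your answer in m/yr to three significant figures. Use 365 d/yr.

Hydraulic gradient i = (90.00 − 88.45) / 420 = 1.55 / 420 = 0.003690
q = Ki = 10.5 × 0.003690 = 0.03875 m/d
v_s = q/n_e = 0.03875/0.34 = 0.1140 m/d
   = 0.1140 × 365 = 41.6 m/yr

41.6 m/yr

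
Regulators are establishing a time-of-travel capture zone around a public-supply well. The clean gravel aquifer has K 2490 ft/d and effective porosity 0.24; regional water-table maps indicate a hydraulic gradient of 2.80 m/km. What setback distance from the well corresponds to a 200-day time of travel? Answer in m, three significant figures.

K = 2490 ft/d × 0.3048 = 759.0 m/d
q = Ki = 759.0 × 0.0028 = 2.125 m/d
Average linear velocity = 2.125 / 0.24 = 8.854 m/d
L = v × T = 8.854 × 200 = 1771 m

1770 m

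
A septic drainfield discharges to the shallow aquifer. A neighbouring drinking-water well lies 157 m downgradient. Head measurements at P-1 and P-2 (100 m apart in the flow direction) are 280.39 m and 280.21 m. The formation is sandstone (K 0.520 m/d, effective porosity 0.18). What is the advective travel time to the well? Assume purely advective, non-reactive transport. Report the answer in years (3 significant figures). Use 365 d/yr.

Hydraulic gradient i = (280.39 − 280.21) / 100 = 0.18 / 100 = 0.001800
Darcy flux q = K·i = 0.520 × 0.001800 = 9.360e-4 m/d
v_s = q/n_e = 9.360e-4/0.18 = 0.005200 m/d
t = L / v = 157 / 0.005200 = 30190 d
   = 30190 / 365 = 82.7 yr

82.7 years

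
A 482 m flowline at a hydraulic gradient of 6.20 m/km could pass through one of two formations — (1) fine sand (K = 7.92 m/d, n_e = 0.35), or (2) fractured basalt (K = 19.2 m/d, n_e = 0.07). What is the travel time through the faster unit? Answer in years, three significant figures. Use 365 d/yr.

0.777 years

Unit 1 (fine sand): v = 7.92×0.0062/0.35 = 0.1403 m/d, t = 482/0.1403 = 3436 d
Unit 2 (fractured basalt): v = 19.2×0.0062/0.07 = 1.701 m/d, t = 482/1.701 = 283.4 d
Faster: 283.4 d / 365 = 0.777 yr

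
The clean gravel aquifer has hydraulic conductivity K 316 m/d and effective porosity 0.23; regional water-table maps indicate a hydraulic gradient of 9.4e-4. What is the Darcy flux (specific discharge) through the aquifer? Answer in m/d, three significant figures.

Specific discharge q = 316 × 9.4e-4 = 0.2970 m/d

0.297 m/d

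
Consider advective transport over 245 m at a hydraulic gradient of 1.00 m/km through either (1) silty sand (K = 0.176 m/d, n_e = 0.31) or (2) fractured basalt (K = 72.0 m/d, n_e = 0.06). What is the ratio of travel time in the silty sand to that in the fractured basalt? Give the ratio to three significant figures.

2110

Unit 1 (silty sand): v = 0.176×0.0010/0.31 = 5.677e-4 m/d, t = 245/5.677e-4 = 431500 d
Unit 2 (fractured basalt): v = 72.0×0.0010/0.06 = 1.200 m/d, t = 245/1.200 = 204.2 d
t(silty sand) / t(fractured basalt) = 431500/204.2 = 2110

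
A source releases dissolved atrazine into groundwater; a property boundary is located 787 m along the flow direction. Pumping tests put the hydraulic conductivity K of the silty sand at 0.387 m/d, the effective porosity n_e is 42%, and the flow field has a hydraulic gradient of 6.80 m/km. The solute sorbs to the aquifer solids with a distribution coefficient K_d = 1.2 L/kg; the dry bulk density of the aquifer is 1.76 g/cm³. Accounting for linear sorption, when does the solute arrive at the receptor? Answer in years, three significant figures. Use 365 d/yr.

Darcy flux q = K·i = 0.387 × 0.0068 = 0.002632 m/d
Seepage velocity v = q / n = 0.002632 / 0.42 = 0.006266 m/d
Retardation R = 1 + ρ_b·K_d/n = 1 + 1.76×1.2/0.42 = 6.029
Contaminant velocity v_c = v/R = 0.006266/6.029 = 0.001039 m/d
t = L/v_c = 787/0.001039 = 757200 d
   = 757200/365 = 2070 yr

2070 years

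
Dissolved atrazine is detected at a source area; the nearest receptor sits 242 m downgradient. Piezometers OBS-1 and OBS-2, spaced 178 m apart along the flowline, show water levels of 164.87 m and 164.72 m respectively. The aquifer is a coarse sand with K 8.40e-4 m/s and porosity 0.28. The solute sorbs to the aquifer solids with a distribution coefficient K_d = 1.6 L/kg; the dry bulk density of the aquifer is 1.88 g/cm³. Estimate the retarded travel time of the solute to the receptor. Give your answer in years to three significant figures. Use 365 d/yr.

Hydraulic gradient i = (164.87 − 164.72) / 178 = 0.15 / 178 = 8.427e-4
K = 8.40e-4 m/s × 86400 s/d = 72.58 m/d
Specific discharge q = 72.58 × 8.427e-4 = 0.06116 m/d
Seepage velocity v = q / n = 0.06116 / 0.28 = 0.2184 m/d
Retardation R = 1 + ρ_b·K_d/n = 1 + 1.88×1.6/0.28 = 11.74
Contaminant velocity v_c = v/R = 0.2184/11.74 = 0.01860 m/d
t = L/v_c = 242/0.01860 = 13010 d
   = 13010/365 = 35.6 yr

35.6 years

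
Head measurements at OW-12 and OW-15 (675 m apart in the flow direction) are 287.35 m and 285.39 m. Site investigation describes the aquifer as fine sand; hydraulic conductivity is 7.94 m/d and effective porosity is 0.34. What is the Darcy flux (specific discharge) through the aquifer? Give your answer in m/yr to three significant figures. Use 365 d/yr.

8.42 m/yr

Hydraulic gradient i = (287.35 − 285.39) / 675 = 1.96 / 675 = 0.002904
q = Ki = 7.94 × 0.002904 = 0.02306 m/d
   = 0.02306 × 365 = 8.42 m/yr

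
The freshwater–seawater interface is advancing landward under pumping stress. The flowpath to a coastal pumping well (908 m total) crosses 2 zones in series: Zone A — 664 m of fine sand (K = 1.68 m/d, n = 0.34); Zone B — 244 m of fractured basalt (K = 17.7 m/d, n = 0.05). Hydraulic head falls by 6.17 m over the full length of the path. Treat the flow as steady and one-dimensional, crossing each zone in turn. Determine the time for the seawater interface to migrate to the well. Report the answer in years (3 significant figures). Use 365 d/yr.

43.2 years

Continuity: the same q passes through each zone, so ΔH = q·Σ(L_j/K_j) — the zones act as resistances in series.
Σ(L/K) = 664/1.68 + 244/17.7 = 395.2 + 13.79 = 409.0 d
q = ΔH / Σ(L/K) = 6.17 / 409.0 = 0.01508 m/d (same in every zone)
Zone A: v = q/n = 0.01508/0.34 = 0.04437 m/d → t_A = 664/0.04437 = 14970 d
Zone B: v = q/n = 0.01508/0.05 = 0.3017 m/d → t_B = 244/0.3017 = 808.8 d
Total t = 14970 + 808.8 = 15770 d
   = 15770 / 365 = 43.2 yr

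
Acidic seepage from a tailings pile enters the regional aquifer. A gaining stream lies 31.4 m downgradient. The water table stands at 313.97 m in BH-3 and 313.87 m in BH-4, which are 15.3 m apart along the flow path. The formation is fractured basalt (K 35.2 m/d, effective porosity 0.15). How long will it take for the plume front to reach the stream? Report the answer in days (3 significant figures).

20.5 days

Hydraulic gradient i = (313.97 − 313.87) / 15.3 = 0.10 / 15.3 = 0.006536
Specific discharge q = 35.2 × 0.006536 = 0.2301 m/d
Average linear velocity = 0.2301 / 0.15 = 1.534 m/d
t = L / v = 31.4 / 1.534 = 20.47 d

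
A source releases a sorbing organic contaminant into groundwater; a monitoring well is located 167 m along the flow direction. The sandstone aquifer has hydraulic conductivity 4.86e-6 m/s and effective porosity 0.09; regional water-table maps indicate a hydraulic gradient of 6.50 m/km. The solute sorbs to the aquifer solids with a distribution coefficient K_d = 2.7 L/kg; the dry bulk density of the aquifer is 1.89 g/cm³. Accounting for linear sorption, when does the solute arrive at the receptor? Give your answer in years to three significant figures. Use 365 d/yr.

871 years

K = 4.86e-6 m/s × 86400 s/d = 0.4199 m/d
q = Ki = 0.4199 × 0.0065 = 0.002729 m/d
v_s = q/n_e = 0.002729/0.09 = 0.03033 m/d
Retardation R = 1 + ρ_b·K_d/n = 1 + 1.89×2.7/0.09 = 57.70
Contaminant velocity v_c = v/R = 0.03033/57.70 = 5.256e-4 m/d
t = L/v_c = 167/5.256e-4 = 317700 d
   = 317700/365 = 871 yr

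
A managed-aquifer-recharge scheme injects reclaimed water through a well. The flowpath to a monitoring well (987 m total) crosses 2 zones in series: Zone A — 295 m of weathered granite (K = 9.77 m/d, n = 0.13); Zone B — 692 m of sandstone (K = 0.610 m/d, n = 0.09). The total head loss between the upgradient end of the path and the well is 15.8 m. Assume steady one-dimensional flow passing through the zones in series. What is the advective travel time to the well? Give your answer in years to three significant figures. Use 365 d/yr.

Steady 1-D flow in series ⇒ the Darcy flux q is identical in every zone and the zone head losses add (resistances L/K in series).
Σ(L/K) = 295/9.77 + 692/0.610 = 30.19 + 1134 = 1165 d
q = ΔH / Σ(L/K) = 15.8 / 1165 = 0.01357 m/d (same in every zone)
Zone A: v = q/n = 0.01357/0.13 = 0.1044 m/d → t_A = 295/0.1044 = 2827 d
Zone B: v = q/n = 0.01357/0.09 = 0.1507 m/d → t_B = 692/0.1507 = 4591 d
Total t = 2827 + 4591 = 7417 d
   = 7417 / 365 = 20.3 yr

20.3 years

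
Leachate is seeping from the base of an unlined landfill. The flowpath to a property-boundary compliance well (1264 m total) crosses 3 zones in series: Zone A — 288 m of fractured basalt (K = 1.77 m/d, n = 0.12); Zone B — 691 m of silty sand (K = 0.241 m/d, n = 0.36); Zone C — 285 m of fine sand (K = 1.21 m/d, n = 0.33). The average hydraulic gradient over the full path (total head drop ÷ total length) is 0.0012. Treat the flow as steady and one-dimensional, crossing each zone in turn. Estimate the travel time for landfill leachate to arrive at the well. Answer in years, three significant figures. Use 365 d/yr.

2230 years

Steady 1-D flow in series ⇒ the Darcy flux q is identical in every zone and the zone head losses add (resistances L/K in series).
Σ(L/K) = 288/1.77 + 691/0.241 + 285/1.21 = 162.7 + 2867 + 235.5 = 3265 d
K_eq = L_total / Σ(L/K) = 1264 / 3265 = 0.3871 m/d
q = K_eq · i = 0.3871 × 0.0012 = 4.645e-4 m/d (same in every zone)
Zone A: v = q/n = 4.645e-4/0.12 = 0.003871 m/d → t_A = 288/0.003871 = 74400 d
Zone B: v = q/n = 4.645e-4/0.36 = 0.001290 m/d → t_B = 691/0.001290 = 535500 d
Zone C: v = q/n = 4.645e-4/0.33 = 0.001408 m/d → t_C = 285/0.001408 = 202500 d
Total t = 74400 + 535500 + 202500 = 812400 d
   = 812400 / 365 = 2230 yr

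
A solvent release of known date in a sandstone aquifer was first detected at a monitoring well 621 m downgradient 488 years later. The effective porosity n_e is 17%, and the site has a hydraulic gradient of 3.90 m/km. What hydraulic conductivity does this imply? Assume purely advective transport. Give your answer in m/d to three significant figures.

0.152 m/d

t = 488 years = 178100 d
v = L / t = 621 / 178100 = 0.003486 m/d
K = v · n / i = 0.003486 × 0.17 / 0.0039 = 0.152 m/d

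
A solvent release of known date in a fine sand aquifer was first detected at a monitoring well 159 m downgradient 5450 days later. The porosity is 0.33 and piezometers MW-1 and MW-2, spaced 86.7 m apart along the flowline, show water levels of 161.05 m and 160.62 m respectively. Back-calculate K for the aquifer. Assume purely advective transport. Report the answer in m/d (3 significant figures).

Hydraulic gradient i = (161.05 − 160.62) / 86.7 = 0.43 / 86.7 = 0.004960
v = L / t = 159 / 5450 = 0.02917 m/d
K = v · n / i = 0.02917 × 0.33 / 0.004960 = 1.94 m/d

1.94 m/d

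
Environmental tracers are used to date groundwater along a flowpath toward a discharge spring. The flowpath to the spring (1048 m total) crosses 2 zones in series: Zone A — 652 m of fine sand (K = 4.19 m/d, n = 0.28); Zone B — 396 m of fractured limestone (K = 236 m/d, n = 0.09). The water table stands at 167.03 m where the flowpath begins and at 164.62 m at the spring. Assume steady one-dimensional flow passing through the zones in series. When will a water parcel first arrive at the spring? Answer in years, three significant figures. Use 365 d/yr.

Total head drop ΔH = 167.03 − 164.62 = 2.41 m
Steady 1-D flow in series ⇒ the Darcy flux q is identical in every zone and the zone head losses add (resistances L/K in series).
Σ(L/K) = 652/4.19 + 396/236 = 155.6 + 1.678 = 157.3 d
q = ΔH / Σ(L/K) = 2.41 / 157.3 = 0.01532 m/d (same in every zone)
Zone A: v = q/n = 0.01532/0.28 = 0.05472 m/d → t_A = 652/0.05472 = 11910 d
Zone B: v = q/n = 0.01532/0.09 = 0.1702 m/d → t_B = 396/0.1702 = 2326 d
Total t = 11910 + 2326 = 14240 d
   = 14240 / 365 = 39.0 yr

39.0 years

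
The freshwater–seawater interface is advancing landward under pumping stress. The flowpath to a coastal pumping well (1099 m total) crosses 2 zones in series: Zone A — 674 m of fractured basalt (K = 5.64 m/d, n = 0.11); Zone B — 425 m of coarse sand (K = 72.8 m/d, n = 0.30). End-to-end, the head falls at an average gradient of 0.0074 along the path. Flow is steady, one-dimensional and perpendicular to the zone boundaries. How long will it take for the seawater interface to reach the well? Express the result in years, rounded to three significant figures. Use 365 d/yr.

8.51 years

For zones in series the flux q is common to all zones; the equivalent conductivity is the harmonic (thickness-weighted) mean, K_eq = L_total / Σ(L_j/K_j).
Σ(L/K) = 674/5.64 + 425/72.8 = 119.5 + 5.838 = 125.3 d
K_eq = L_total / Σ(L/K) = 1099 / 125.3 = 8.768 m/d
q = K_eq · i = 8.768 × 0.0074 = 0.06488 m/d (same in every zone)
Zone A: v = q/n = 0.06488/0.11 = 0.5899 m/d → t_A = 674/0.5899 = 1143 d
Zone B: v = q/n = 0.06488/0.30 = 0.2163 m/d → t_B = 425/0.2163 = 1965 d
Total t = 1143 + 1965 = 3108 d
   = 3108 / 365 = 8.51 yr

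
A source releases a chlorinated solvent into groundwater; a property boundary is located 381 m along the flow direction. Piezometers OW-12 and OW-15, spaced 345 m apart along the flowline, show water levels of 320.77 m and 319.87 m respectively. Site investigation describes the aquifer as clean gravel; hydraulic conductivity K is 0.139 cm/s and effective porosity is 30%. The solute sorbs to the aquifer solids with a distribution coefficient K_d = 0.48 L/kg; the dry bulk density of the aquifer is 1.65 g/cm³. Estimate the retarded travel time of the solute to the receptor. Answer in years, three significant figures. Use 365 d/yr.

Hydraulic gradient i = (320.77 − 319.87) / 345 = 0.90 / 345 = 0.002609
K = 0.139 cm/s × 864 = 120.1 m/d
Darcy flux q = K·i = 120.1 × 0.002609 = 0.3133 m/d
Seepage velocity v = q / n = 0.3133 / 0.30 = 1.044 m/d
Retardation R = 1 + ρ_b·K_d/n = 1 + 1.65×0.48/0.30 = 3.640
Contaminant velocity v_c = v/R = 1.044/3.640 = 0.2869 m/d
t = L/v_c = 381/0.2869 = 1328 d
   = 1328/365 = 3.64 yr

3.64 years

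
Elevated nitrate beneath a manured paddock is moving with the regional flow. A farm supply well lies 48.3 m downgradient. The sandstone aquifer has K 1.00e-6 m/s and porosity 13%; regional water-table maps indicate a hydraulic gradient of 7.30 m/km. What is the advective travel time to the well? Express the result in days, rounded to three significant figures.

K = 1.00e-6 m/s × 86400 s/d = 0.08640 m/d
Specific discharge q = 0.08640 × 0.0073 = 6.307e-4 m/d
Seepage velocity v = q / n = 6.307e-4 / 0.13 = 0.004852 m/d
t = L / v = 48.3 / 0.004852 = 9955 d

9960 days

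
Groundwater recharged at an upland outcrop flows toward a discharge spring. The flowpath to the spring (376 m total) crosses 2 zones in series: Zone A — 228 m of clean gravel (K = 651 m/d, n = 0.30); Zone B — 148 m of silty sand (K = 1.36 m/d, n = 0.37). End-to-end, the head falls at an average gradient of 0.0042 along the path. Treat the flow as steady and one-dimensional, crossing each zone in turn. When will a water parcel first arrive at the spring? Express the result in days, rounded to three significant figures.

8510 days

Steady 1-D flow in series ⇒ the Darcy flux q is identical in every zone and the zone head losses add (resistances L/K in series).
Σ(L/K) = 228/651 + 148/1.36 = 0.3502 + 108.8 = 109.2 d
K_eq = L_total / Σ(L/K) = 376 / 109.2 = 3.444 m/d
q = K_eq · i = 3.444 × 0.0042 = 0.01447 m/d (same in every zone)
Zone A: v = q/n = 0.01447/0.30 = 0.04822 m/d → t_A = 228/0.04822 = 4729 d
Zone B: v = q/n = 0.01447/0.37 = 0.03909 m/d → t_B = 148/0.03909 = 3786 d
Total t = 4729 + 3786 = 8514 d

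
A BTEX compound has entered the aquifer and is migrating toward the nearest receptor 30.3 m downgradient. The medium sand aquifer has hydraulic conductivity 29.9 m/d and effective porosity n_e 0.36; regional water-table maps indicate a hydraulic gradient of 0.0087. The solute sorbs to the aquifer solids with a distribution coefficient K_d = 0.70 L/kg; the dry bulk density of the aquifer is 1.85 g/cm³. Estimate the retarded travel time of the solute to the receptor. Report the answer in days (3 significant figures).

193 days

Specific discharge q = 29.9 × 0.0087 = 0.2601 m/d
v = Ki/n = 29.9·0.0087/0.36 = 0.7226 m/d
Retardation R = 1 + ρ_b·K_d/n = 1 + 1.85×0.70/0.36 = 4.597
Contaminant velocity v_c = v/R = 0.7226/4.597 = 0.1572 m/d
t = L/v_c = 30.3/0.1572 = 192.8 d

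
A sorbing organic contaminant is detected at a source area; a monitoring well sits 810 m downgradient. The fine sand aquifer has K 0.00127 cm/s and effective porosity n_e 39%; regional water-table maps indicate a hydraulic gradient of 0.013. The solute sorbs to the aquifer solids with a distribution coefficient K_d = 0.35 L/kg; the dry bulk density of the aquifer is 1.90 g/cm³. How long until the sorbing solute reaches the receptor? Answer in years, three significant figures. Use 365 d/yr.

K = 0.00127 cm/s × 864 = 1.097 m/d
Specific discharge q = 1.097 × 0.013 = 0.01426 m/d
v_s = q/n_e = 0.01426/0.39 = 0.03658 m/d
Retardation R = 1 + ρ_b·K_d/n = 1 + 1.90×0.35/0.39 = 2.705
Contaminant velocity v_c = v/R = 0.03658/2.705 = 0.01352 m/d
t = L/v_c = 810/0.01352 = 59910 d
   = 59910/365 = 164 yr

164 years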